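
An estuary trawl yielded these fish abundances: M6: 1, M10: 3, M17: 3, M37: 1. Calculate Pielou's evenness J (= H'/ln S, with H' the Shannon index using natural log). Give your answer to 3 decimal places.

Total N = 1+3+3+1 = 8, so the proportions are 0.125, 0.375, 0.375, 0.125 (working shown to 5 dp, full precision carried).
H' = −Σ pᵢ ln pᵢ = −((-0.25993) + (-0.36781) + (-0.36781) + (-0.25993)) = 1.25548.
With S = 4 species, ln S = 1.38629, so J = 1.25548/1.38629 = 0.90564, i.e. 0.906 to 3 decimal places.

0.906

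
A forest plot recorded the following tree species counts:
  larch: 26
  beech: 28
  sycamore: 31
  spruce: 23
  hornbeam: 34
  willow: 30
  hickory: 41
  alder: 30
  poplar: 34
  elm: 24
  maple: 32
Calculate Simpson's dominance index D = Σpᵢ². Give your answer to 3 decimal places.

0.093

Total N = 26+28+31+23+34+30+41+30+34+24+32 = 333, so the proportions are 0.07808, 0.08408, 0.09309, 0.06907, 0.1021, 0.09009, 0.12312, 0.09009, 0.1021, 0.07207, 0.0961 (working shown to 5 dp, full precision carried).
D = 0.07808² + 0.08408² + 0.09309² + 0.06907² + 0.1021² + 0.09009² + 0.12312² + 0.09009² + 0.1021² + 0.07207² + 0.0961² = 0.00610 + 0.00707 + 0.00867 + 0.00477 + 0.01042 + 0.00812 + 0.01516 + 0.00812 + 0.01042 + 0.00519 + 0.00923 = 0.09327.
To 3 decimal places, D = 0.093.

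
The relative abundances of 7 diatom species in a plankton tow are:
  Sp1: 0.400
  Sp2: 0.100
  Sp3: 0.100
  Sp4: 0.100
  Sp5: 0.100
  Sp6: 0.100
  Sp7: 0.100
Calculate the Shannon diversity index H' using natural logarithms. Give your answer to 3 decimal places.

1.748

Each pᵢ ln pᵢ term (working shown to 5 dp, full precision carried): 0.4×(-0.91629)=-0.36652, 0.1×(-2.30259)=-0.23026, 0.1×(-2.30259)=-0.23026, 0.1×(-2.30259)=-0.23026, 0.1×(-2.30259)=-0.23026, 0.1×(-2.30259)=-0.23026, 0.1×(-2.30259)=-0.23026.
Sum = -1.74807, so H' = 1.748.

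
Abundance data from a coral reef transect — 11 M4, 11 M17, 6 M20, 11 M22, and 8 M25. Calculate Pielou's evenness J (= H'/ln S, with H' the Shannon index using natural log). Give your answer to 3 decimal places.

Total N = 11+11+6+11+8 = 47, so the proportions are 0.23404, 0.23404, 0.12766, 0.23404, 0.17021 (working shown to 5 dp, full precision carried).
H' = −Σ pᵢ ln pᵢ = −((-0.33989) + (-0.33989) + (-0.26277) + (-0.33989) + (-0.30140)) = 1.58384.
With S = 5 species, ln S = 1.60944, so J = 1.58384/1.60944 = 0.98409, i.e. 0.984 to 3 decimal places.

0.984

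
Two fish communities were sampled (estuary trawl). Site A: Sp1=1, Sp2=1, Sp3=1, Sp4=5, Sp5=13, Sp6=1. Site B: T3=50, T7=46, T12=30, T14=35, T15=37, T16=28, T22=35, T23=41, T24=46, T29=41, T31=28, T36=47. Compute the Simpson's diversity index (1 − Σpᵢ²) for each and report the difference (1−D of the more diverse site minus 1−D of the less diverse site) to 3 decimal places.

Site A: N=22, proportions 0.04545, 0.04545, 0.04545, 0.22727, 0.59091, 0.04545, giving 1−D = 0.59091 (working shown to 5 dp, full precision carried).
Site B: N=464, proportions 0.10776, 0.09914, 0.06466, 0.07543, 0.07974, 0.06034, 0.07543, 0.08836, 0.09914, 0.08836, 0.06034, 0.10129, giving 1−D = 0.91365.
Difference = |0.59091 − 0.91365| = 0.32274, i.e. 0.323 to 3 decimal places.

0.323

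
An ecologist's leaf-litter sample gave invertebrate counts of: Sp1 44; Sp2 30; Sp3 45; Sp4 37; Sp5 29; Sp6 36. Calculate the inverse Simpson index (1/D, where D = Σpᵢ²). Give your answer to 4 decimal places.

5.8373

Total N = 44+30+45+37+29+36 = 221, so the proportions are 0.19909502, 0.13574661, 0.20361991, 0.16742081, 0.13122172, 0.16289593 (working shown to 8 dp, full precision carried).
D = 0.19909502² + 0.13574661² + 0.20361991² + 0.16742081² + 0.13122172² + 0.16289593² = 0.03963883 + 0.01842714 + 0.04146107 + 0.02802973 + 0.01721914 + 0.02653508 = 0.17131099.
So 1/D = 5.837337, i.e. 5.8373 to 4 decimal places.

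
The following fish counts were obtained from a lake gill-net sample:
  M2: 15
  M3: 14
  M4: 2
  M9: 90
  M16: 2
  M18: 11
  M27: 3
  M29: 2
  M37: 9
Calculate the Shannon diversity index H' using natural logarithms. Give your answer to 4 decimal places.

Total N = 15+14+2+90+2+11+3+2+9 = 148, so the proportions are 0.101351, 0.094595, 0.013514, 0.608108, 0.013514, 0.074324, 0.02027, 0.013514, 0.060811 (working shown to 6 dp, full precision carried).
Each pᵢ ln pᵢ term: 0.101351×(-2.289162)=-0.232010, 0.094595×(-2.358155)=-0.223069, 0.013514×(-4.304065)=-0.058163, 0.608108×(-0.497403)=-0.302475, 0.013514×(-4.304065)=-0.058163, 0.074324×(-2.599317)=-0.193192, 0.02027×(-3.898600)=-0.079026, 0.013514×(-4.304065)=-0.058163, 0.060811×(-2.799988)=-0.170270.
Sum = -1.374530, so H' = 1.3745.

1.3745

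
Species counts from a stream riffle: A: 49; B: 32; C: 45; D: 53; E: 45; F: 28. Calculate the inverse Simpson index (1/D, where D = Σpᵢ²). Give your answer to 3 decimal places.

5.738

Total N = 49+32+45+53+45+28 = 252, so the proportions are 0.1944444, 0.1269841, 0.1785714, 0.2103175, 0.1785714, 0.1111111 (working shown to 7 dp, full precision carried).
D = 0.1944444² + 0.1269841² + 0.1785714² + 0.2103175² + 0.1785714² + 0.1111111² = 0.0378086 + 0.0161250 + 0.0318878 + 0.0442334 + 0.0318878 + 0.0123457 = 0.1742882.
So 1/D = 5.73762, i.e. 5.738 to 3 decimal places.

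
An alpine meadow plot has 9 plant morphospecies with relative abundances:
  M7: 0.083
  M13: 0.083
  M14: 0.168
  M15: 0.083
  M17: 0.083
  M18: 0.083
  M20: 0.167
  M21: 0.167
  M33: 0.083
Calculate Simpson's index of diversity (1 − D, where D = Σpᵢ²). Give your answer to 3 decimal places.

D = 0.083² + 0.083² + 0.168² + 0.083² + 0.083² + 0.083² + 0.167² + 0.167² + 0.083² = 0.00689 + 0.00689 + 0.02822 + 0.00689 + 0.00689 + 0.00689 + 0.02789 + 0.02789 + 0.00689 = 0.12534 (working shown to 5 dp, full precision carried).
So 1 − D = 0.87466, i.e. 0.875 to 3 decimal places.

0.875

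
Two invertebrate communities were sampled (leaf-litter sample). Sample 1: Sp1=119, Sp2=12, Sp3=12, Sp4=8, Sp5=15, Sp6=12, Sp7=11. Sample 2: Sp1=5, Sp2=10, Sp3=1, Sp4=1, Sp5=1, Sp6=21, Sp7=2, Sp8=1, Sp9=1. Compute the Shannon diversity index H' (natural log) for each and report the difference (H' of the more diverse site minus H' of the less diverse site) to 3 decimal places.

Sample 1: N=189, proportions 0.62963, 0.06349, 0.06349, 0.04233, 0.07937, 0.06349, 0.0582, giving H' = 1.31685 (working shown to 5 dp, full precision carried).
Sample 2: N=43, proportions 0.11628, 0.23256, 0.02326, 0.02326, 0.02326, 0.48837, 0.04651, 0.02326, 0.02326, giving H' = 1.51947.
Difference = |1.31685 − 1.51947| = 0.20262, i.e. 0.203 to 3 decimal places.

0.203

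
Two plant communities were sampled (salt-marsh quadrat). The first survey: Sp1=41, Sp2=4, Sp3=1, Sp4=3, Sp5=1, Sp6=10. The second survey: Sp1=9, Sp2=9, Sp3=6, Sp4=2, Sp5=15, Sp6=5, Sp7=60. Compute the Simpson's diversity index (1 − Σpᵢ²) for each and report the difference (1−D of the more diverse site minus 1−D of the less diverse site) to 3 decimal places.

The first survey: N=60, proportions 0.68333333, 0.06666667, 0.01666667, 0.05, 0.01666667, 0.16666667, giving 1−D = 0.49777778 (working shown to 8 dp, full precision carried).
The second survey: N=106, proportions 0.08490566, 0.08490566, 0.05660377, 0.01886792, 0.14150943, 0.04716981, 0.56603774, giving 1−D = 0.63937344.
Difference = |0.49777778 − 0.63937344| = 0.14159566, i.e. 0.142 to 3 decimal places.

0.142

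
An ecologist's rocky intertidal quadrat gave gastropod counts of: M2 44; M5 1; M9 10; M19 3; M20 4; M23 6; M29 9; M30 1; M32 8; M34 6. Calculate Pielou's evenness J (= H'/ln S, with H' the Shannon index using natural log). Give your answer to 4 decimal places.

Total N = 44+1+10+3+4+6+9+1+8+6 = 92, so the proportions are 0.478261, 0.01087, 0.108696, 0.032609, 0.043478, 0.065217, 0.097826, 0.01087, 0.086957, 0.065217 (working shown to 6 dp, full precision carried).
H' = −Σ pᵢ ln pᵢ = −((-0.352765) + (-0.049150) + (-0.241218) + (-0.111625) + (-0.136326) + (-0.178045) + (-0.227403) + (-0.049150) + (-0.212378) + (-0.178045)) = 1.736105.
With S = 10 species, ln S = 2.302585, so J = 1.736105/2.302585 = 0.753981, i.e. 0.7540 to 4 decimal places.

0.7540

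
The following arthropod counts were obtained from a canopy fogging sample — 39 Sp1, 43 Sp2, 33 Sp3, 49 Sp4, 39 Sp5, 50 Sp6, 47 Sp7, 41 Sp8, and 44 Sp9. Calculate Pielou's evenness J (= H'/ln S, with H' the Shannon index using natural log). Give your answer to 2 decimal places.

Total N = 39+43+33+49+39+50+47+41+44 = 385, so the proportions are 0.1013, 0.1117, 0.0857, 0.1273, 0.1013, 0.1299, 0.1221, 0.1065, 0.1143 (working shown to 4 dp, full precision carried).
H' = −Σ pᵢ ln pᵢ = −((-0.2319) + (-0.2448) + (-0.2106) + (-0.2624) + (-0.2319) + (-0.2651) + (-0.2567) + (-0.2385) + (-0.2479)) = 2.1899.
With S = 9 species, ln S = 2.1972, so J = 2.1899/2.1972 = 0.9967, i.e. 1.00 to 2 decimal places.

1.00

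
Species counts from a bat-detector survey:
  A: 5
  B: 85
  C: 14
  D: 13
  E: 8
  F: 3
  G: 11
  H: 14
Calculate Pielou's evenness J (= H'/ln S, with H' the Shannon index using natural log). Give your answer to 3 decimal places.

Total N = 5+85+14+13+8+3+11+14 = 153, so the proportions are 0.03268, 0.55556, 0.0915, 0.08497, 0.05229, 0.01961, 0.0719, 0.0915 (working shown to 5 dp, full precision carried).
H' = −Σ pᵢ ln pᵢ = −((-0.11180) + (-0.32655) + (-0.21882) + (-0.20949) + (-0.15430) + (-0.07709) + (-0.18927) + (-0.21882)) = 1.50613.
With S = 8 species, ln S = 2.07944, so J = 1.50613/2.07944 = 0.72430, i.e. 0.724 to 3 decimal places.

0.724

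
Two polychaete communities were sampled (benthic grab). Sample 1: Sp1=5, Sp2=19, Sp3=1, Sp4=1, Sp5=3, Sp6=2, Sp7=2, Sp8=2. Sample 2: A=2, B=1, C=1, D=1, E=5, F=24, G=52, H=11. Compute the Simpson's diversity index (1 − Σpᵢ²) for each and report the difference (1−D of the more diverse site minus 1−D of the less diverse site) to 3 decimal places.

Sample 1: N=35, proportions 0.14285714, 0.54285714, 0.02857143, 0.02857143, 0.08571429, 0.05714286, 0.05714286, 0.05714286, giving 1−D = 0.66612245 (working shown to 8 dp, full precision carried).
Sample 2: N=97, proportions 0.02061856, 0.01030928, 0.01030928, 0.01030928, 0.05154639, 0.24742268, 0.53608247, 0.11340206, giving 1−D = 0.63513657.
Difference = |0.66612245 − 0.63513657| = 0.03098588, i.e. 0.031 to 3 decimal places.

0.031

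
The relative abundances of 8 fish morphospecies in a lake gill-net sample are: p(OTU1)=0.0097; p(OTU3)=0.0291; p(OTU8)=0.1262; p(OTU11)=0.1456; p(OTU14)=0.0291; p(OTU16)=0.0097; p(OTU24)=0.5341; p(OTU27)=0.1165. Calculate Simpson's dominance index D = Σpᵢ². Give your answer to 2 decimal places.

0.34

D = 0.0097² + 0.0291² + 0.1262² + 0.1456² + 0.0291² + 0.0097² + 0.5341² + 0.1165² = 0.0001 + 0.0008 + 0.0159 + 0.0212 + 0.0008 + 0.0001 + 0.2853 + 0.0136 = 0.3378 (working shown to 4 dp, full precision carried).
To 2 decimal places, D = 0.34.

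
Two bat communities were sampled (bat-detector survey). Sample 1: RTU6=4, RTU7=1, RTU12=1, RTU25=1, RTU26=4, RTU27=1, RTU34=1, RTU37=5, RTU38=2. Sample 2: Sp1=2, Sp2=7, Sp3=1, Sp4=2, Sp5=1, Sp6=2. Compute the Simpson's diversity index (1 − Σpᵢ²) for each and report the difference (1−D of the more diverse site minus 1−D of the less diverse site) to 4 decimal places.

Sample 1: N=20, proportions 0.2, 0.05, 0.05, 0.05, 0.2, 0.05, 0.05, 0.25, 0.1, giving 1−D = 0.835000 (working shown to 6 dp, full precision carried).
Sample 2: N=15, proportions 0.133333, 0.466667, 0.066667, 0.133333, 0.066667, 0.133333, giving 1−D = 0.720000.
Difference = |0.835000 − 0.720000| = 0.115000, i.e. 0.1150 to 4 decimal places.

0.1150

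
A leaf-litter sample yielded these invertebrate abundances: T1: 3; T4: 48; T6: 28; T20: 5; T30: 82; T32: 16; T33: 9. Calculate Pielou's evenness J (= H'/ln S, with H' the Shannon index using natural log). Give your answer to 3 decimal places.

Total N = 3+48+28+5+82+16+9 = 191, so the proportions are 0.01571, 0.25131, 0.1466, 0.02618, 0.42932, 0.08377, 0.04712 (working shown to 5 dp, full precision carried).
H' = −Σ pᵢ ln pᵢ = −((-0.06524) + (-0.34708) + (-0.28148) + (-0.09536) + (-0.36301) + (-0.20772) + (-0.14396)) = 1.50385.
With S = 7 species, ln S = 1.94591, so J = 1.50385/1.94591 = 0.77282, i.e. 0.773 to 3 decimal places.

0.773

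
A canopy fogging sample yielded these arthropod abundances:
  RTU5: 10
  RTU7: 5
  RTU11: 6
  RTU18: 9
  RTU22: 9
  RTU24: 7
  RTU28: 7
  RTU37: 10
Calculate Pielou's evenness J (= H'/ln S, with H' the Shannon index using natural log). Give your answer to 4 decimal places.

Total N = 10+5+6+9+9+7+7+10 = 63, so the proportions are 0.15873, 0.079365, 0.095238, 0.142857, 0.142857, 0.111111, 0.111111, 0.15873 (working shown to 6 dp, full precision carried).
H' = −Σ pᵢ ln pᵢ = −((-0.292151) + (-0.201087) + (-0.223941) + (-0.277987) + (-0.277987) + (-0.244136) + (-0.244136) + (-0.292151)) = 2.053575.
With S = 8 species, ln S = 2.079442, so J = 2.053575/2.079442 = 0.987561, i.e. 0.9876 to 4 decimal places.

0.9876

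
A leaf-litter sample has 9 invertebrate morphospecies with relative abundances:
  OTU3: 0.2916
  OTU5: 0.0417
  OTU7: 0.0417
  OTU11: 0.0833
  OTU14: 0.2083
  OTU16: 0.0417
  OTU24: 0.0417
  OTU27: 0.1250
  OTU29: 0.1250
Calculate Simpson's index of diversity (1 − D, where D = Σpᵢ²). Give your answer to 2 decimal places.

D = 0.2916² + 0.0417² + 0.0417² + 0.0833² + 0.2083² + 0.0417² + 0.0417² + 0.125² + 0.125² = 0.0850 + 0.0017 + 0.0017 + 0.0069 + 0.0434 + 0.0017 + 0.0017 + 0.0156 + 0.0156 = 0.1736 (working shown to 4 dp, full precision carried).
So 1 − D = 0.8264, i.e. 0.83 to 2 decimal places.

0.83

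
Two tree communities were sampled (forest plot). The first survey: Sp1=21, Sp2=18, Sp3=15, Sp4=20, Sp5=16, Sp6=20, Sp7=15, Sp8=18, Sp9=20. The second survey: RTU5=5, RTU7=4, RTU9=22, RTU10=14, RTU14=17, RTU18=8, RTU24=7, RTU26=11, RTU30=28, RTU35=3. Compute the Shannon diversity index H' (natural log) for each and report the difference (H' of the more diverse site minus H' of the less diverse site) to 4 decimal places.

The first survey: N=163, proportions 0.128834, 0.110429, 0.092025, 0.122699, 0.09816, 0.122699, 0.092025, 0.110429, 0.122699, giving H' = 2.189853 (working shown to 6 dp, full precision carried).
The second survey: N=119, proportions 0.042017, 0.033613, 0.184874, 0.117647, 0.142857, 0.067227, 0.058824, 0.092437, 0.235294, 0.02521, giving H' = 2.090568.
Difference = |2.189853 − 2.090568| = 0.099285, i.e. 0.0993 to 4 decimal places.

0.0993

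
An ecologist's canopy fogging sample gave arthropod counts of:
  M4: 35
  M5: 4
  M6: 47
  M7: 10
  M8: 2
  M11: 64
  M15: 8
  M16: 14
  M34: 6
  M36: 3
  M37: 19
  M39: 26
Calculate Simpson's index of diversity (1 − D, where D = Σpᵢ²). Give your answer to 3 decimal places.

Total N = 35+4+47+10+2+64+8+14+6+3+19+26 = 238, so the proportions are 0.14706, 0.01681, 0.19748, 0.04202, 0.0084, 0.26891, 0.03361, 0.05882, 0.02521, 0.01261, 0.07983, 0.10924 (working shown to 5 dp, full precision carried).
D = 0.14706² + 0.01681² + 0.19748² + 0.04202² + 0.0084² + 0.26891² + 0.03361² + 0.05882² + 0.02521² + 0.01261² + 0.07983² + 0.10924² = 0.02163 + 0.00028 + 0.03900 + 0.00177 + 0.00007 + 0.07231 + 0.00113 + 0.00346 + 0.00064 + 0.00016 + 0.00637 + 0.01193 = 0.15875.
So 1 − D = 0.84125, i.e. 0.841 to 3 decimal places.

0.841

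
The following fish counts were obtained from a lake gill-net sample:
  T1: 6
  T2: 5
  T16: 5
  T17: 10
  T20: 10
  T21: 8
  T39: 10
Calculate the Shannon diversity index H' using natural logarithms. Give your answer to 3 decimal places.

Total N = 6+5+5+10+10+8+10 = 54, so the proportions are 0.11111, 0.09259, 0.09259, 0.18519, 0.18519, 0.14815, 0.18519 (working shown to 5 dp, full precision carried).
Each pᵢ ln pᵢ term: 0.11111×(-2.19722)=-0.24414, 0.09259×(-2.37955)=-0.22033, 0.09259×(-2.37955)=-0.22033, 0.18519×(-1.68640)=-0.31230, 0.18519×(-1.68640)=-0.31230, 0.14815×(-1.90954)=-0.28290, 0.18519×(-1.68640)=-0.31230.
Sum = -1.90458, so H' = 1.905.

1.905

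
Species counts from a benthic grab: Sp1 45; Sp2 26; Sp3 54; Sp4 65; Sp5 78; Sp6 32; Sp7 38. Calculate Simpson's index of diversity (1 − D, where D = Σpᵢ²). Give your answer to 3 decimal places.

0.839

Total N = 45+26+54+65+78+32+38 = 338, so the proportions are 0.13314, 0.07692, 0.15976, 0.19231, 0.23077, 0.09467, 0.11243 (working shown to 5 dp, full precision carried).
D = 0.13314² + 0.07692² + 0.15976² + 0.19231² + 0.23077² + 0.09467² + 0.11243² = 0.01773 + 0.00592 + 0.02552 + 0.03698 + 0.05325 + 0.00896 + 0.01264 = 0.16101.
So 1 − D = 0.83899, i.e. 0.839 to 3 decimal places.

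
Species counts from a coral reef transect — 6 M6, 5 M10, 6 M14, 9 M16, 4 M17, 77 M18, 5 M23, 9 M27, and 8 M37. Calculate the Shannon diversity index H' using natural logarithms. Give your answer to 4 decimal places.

1.4970

Total N = 6+5+6+9+4+77+5+9+8 = 129, so the proportions are 0.046512, 0.03876, 0.046512, 0.069767, 0.031008, 0.596899, 0.03876, 0.069767, 0.062016 (working shown to 6 dp, full precision carried).
Each pᵢ ln pᵢ term: 0.046512×(-3.068053)=-0.142700, 0.03876×(-3.250374)=-0.125984, 0.046512×(-3.068053)=-0.142700, 0.069767×(-2.662588)=-0.185762, 0.031008×(-3.473518)=-0.107706, 0.596899×(-0.516007)=-0.308004, 0.03876×(-3.250374)=-0.125984, 0.069767×(-2.662588)=-0.185762, 0.062016×(-2.780371)=-0.172426.
Sum = -1.497027, so H' = 1.4970.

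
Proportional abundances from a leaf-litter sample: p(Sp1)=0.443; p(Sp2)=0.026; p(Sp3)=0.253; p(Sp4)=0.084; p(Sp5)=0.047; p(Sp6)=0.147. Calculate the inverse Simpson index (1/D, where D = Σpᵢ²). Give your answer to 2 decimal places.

D = 0.443² + 0.026² + 0.253² + 0.084² + 0.047² + 0.147² = 0.196249 + 0.000676 + 0.064009 + 0.007056 + 0.002209 + 0.021609 = 0.291808 (working shown to 6 dp, full precision carried).
So 1/D = 3.4269, i.e. 3.43 to 2 decimal places.

3.43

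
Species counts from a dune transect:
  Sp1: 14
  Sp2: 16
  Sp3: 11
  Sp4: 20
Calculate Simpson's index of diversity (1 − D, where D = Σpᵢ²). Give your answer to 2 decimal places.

0.74

Total N = 14+16+11+20 = 61, so the proportions are 0.2295, 0.2623, 0.1803, 0.3279 (working shown to 4 dp, full precision carried).
D = 0.2295² + 0.2623² + 0.1803² + 0.3279² = 0.0527 + 0.0688 + 0.0325 + 0.1075 = 0.2615.
So 1 − D = 0.7385, i.e. 0.74 to 2 decimal places.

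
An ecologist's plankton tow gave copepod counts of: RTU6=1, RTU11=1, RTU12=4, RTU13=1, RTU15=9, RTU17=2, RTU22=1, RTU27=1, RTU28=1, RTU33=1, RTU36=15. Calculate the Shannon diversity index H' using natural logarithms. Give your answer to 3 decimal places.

Total N = 1+1+4+1+9+2+1+1+1+1+15 = 37, so the proportions are 0.02703, 0.02703, 0.10811, 0.02703, 0.24324, 0.05405, 0.02703, 0.02703, 0.02703, 0.02703, 0.40541 (working shown to 5 dp, full precision carried).
Each pᵢ ln pᵢ term: 0.02703×(-3.61092)=-0.09759, 0.02703×(-3.61092)=-0.09759, 0.10811×(-2.22462)=-0.24050, 0.02703×(-3.61092)=-0.09759, 0.24324×(-1.41369)=-0.34387, 0.05405×(-2.91777)=-0.15772, 0.02703×(-3.61092)=-0.09759, 0.02703×(-3.61092)=-0.09759, 0.02703×(-3.61092)=-0.09759, 0.02703×(-3.61092)=-0.09759, 0.40541×(-0.90287)=-0.36603.
Sum = -1.79126, so H' = 1.791.

1.791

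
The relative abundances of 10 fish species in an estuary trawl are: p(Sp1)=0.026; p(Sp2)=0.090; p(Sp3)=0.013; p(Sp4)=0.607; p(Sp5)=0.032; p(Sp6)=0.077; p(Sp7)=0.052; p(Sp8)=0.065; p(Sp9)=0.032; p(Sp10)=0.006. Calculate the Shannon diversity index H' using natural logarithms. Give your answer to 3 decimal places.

Each pᵢ ln pᵢ term (working shown to 5 dp, full precision carried): 0.026×(-3.64966)=-0.09489, 0.09×(-2.40795)=-0.21672, 0.013×(-4.34281)=-0.05646, 0.607×(-0.49923)=-0.30303, 0.032×(-3.44202)=-0.11014, 0.077×(-2.56395)=-0.19742, 0.052×(-2.95651)=-0.15374, 0.065×(-2.73337)=-0.17767, 0.032×(-3.44202)=-0.11014, 0.006×(-5.11600)=-0.03070.
Sum = -1.45091, so H' = 1.451.

1.451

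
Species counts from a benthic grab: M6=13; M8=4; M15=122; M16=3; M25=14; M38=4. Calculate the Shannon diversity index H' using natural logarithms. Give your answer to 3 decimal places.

Total N = 13+4+122+3+14+4 = 160, so the proportions are 0.08125, 0.025, 0.7625, 0.01875, 0.0875, 0.025 (working shown to 5 dp, full precision carried).
Each pᵢ ln pᵢ term: 0.08125×(-2.51022)=-0.20396, 0.025×(-3.68888)=-0.09222, 0.7625×(-0.27115)=-0.20675, 0.01875×(-3.97656)=-0.07456, 0.0875×(-2.43612)=-0.21316, 0.025×(-3.68888)=-0.09222.
Sum = -0.88287, so H' = 0.883.

0.883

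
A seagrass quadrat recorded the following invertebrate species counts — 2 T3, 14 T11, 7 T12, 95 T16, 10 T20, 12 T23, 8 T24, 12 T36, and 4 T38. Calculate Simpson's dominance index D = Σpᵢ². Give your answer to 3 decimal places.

Total N = 2+14+7+95+10+12+8+12+4 = 164, so the proportions are 0.0122, 0.08537, 0.04268, 0.57927, 0.06098, 0.07317, 0.04878, 0.07317, 0.02439 (working shown to 5 dp, full precision carried).
D = 0.0122² + 0.08537² + 0.04268² + 0.57927² + 0.06098² + 0.07317² + 0.04878² + 0.07317² + 0.02439² = 0.00015 + 0.00729 + 0.00182 + 0.33555 + 0.00372 + 0.00535 + 0.00238 + 0.00535 + 0.00059 = 0.36221.
To 3 decimal places, D = 0.362.

0.362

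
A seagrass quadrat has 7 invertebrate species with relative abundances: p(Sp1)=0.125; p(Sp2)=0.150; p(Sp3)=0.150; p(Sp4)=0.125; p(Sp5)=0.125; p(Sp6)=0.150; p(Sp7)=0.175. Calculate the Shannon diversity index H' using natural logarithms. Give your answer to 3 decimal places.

Each pᵢ ln pᵢ term (working shown to 5 dp, full precision carried): 0.125×(-2.07944)=-0.25993, 0.15×(-1.89712)=-0.28457, 0.15×(-1.89712)=-0.28457, 0.125×(-2.07944)=-0.25993, 0.125×(-2.07944)=-0.25993, 0.15×(-1.89712)=-0.28457, 0.175×(-1.74297)=-0.30502.
Sum = -1.93851, so H' = 1.939.

1.939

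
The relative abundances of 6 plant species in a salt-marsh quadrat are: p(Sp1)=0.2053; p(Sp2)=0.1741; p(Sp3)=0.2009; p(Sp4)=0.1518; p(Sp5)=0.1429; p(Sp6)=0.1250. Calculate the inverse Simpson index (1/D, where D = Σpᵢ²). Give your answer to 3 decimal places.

5.817

D = 0.2053² + 0.1741² + 0.2009² + 0.1518² + 0.1429² + 0.125² = 0.0421481 + 0.0303108 + 0.0403608 + 0.0230432 + 0.0204204 + 0.0156250 = 0.1719084 (working shown to 7 dp, full precision carried).
So 1/D = 5.81705, i.e. 5.817 to 3 decimal places.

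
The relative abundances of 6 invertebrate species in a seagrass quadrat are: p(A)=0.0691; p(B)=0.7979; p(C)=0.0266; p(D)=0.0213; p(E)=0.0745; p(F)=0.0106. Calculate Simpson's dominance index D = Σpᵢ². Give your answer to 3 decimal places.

D = 0.0691² + 0.7979² + 0.0266² + 0.0213² + 0.0745² + 0.0106² = 0.00477 + 0.63664 + 0.00071 + 0.00045 + 0.00555 + 0.00011 = 0.64824 (working shown to 5 dp, full precision carried).
To 3 decimal places, D = 0.648.

0.648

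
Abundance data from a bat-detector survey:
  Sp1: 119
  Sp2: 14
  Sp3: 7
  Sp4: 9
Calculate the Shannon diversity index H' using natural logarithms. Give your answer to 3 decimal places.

Total N = 119+14+7+9 = 149, so the proportions are 0.79866, 0.09396, 0.04698, 0.0604 (working shown to 5 dp, full precision carried).
Each pᵢ ln pᵢ term: 0.79866×(-0.22482)=-0.17956, 0.09396×(-2.36489)=-0.22220, 0.04698×(-3.05804)=-0.14367, 0.0604×(-2.80672)=-0.16953.
Sum = -0.71496, so H' = 0.715.

0.715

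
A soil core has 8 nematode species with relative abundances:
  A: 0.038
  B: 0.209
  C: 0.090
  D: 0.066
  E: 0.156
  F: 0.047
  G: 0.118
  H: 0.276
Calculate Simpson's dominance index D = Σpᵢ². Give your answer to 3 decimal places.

0.174

D = 0.038² + 0.209² + 0.09² + 0.066² + 0.156² + 0.047² + 0.118² + 0.276² = 0.00144 + 0.04368 + 0.00810 + 0.00436 + 0.02434 + 0.00221 + 0.01392 + 0.07618 = 0.17423 (working shown to 5 dp, full precision carried).
To 3 decimal places, D = 0.174.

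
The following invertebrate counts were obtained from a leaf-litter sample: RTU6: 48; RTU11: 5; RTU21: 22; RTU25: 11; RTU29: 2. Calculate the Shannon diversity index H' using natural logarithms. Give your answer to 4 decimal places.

1.1861

Total N = 48+5+22+11+2 = 88, so the proportions are 0.545455, 0.056818, 0.25, 0.125, 0.022727 (working shown to 6 dp, full precision carried).
Each pᵢ ln pᵢ term: 0.545455×(-0.606136)=-0.330620, 0.056818×(-2.867899)=-0.162949, 0.25×(-1.386294)=-0.346574, 0.125×(-2.079442)=-0.259930, 0.022727×(-3.784190)=-0.086004.
Sum = -1.186076, so H' = 1.1861.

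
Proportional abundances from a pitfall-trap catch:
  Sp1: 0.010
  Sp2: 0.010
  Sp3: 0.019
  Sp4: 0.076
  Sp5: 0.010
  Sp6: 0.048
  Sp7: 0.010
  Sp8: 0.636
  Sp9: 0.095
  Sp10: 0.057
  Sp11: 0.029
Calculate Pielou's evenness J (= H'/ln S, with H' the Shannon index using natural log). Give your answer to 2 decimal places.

H' = −Σ pᵢ ln pᵢ = −((-0.04605) + (-0.04605) + (-0.07530) + (-0.19585) + (-0.04605) + (-0.14575) + (-0.04605) + (-0.28783) + (-0.22362) + (-0.16329) + (-0.10267)) = 1.37852 (working shown to 5 dp, full precision carried).
With S = 11 species, ln S = 2.39790, so J = 1.37852/2.39790 = 0.57489, i.e. 0.57 to 2 decimal places.

0.57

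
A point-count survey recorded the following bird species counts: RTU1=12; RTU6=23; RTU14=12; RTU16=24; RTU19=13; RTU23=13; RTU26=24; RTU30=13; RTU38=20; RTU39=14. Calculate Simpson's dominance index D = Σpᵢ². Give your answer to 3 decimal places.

0.109

Total N = 12+23+12+24+13+13+24+13+20+14 = 168, so the proportions are 0.07143, 0.1369, 0.07143, 0.14286, 0.07738, 0.07738, 0.14286, 0.07738, 0.11905, 0.08333 (working shown to 5 dp, full precision carried).
D = 0.07143² + 0.1369² + 0.07143² + 0.14286² + 0.07738² + 0.07738² + 0.14286² + 0.07738² + 0.11905² + 0.08333² = 0.00510 + 0.01874 + 0.00510 + 0.02041 + 0.00599 + 0.00599 + 0.02041 + 0.00599 + 0.01417 + 0.00694 = 0.10884.
To 3 decimal places, D = 0.109.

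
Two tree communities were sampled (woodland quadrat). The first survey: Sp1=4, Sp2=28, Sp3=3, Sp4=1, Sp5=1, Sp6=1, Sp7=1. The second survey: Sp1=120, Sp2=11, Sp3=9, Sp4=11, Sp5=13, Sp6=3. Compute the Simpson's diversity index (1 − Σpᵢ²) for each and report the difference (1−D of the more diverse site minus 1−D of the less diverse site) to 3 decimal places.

0.000

The first survey: N=39, proportions 0.10256, 0.71795, 0.07692, 0.02564, 0.02564, 0.02564, 0.02564, giving 1−D = 0.46548 (working shown to 5 dp, full precision carried).
The second survey: N=167, proportions 0.71856, 0.06587, 0.05389, 0.06587, 0.07784, 0.01796, giving 1−D = 0.46570.
Difference = |0.46548 − 0.46570| = 0.00022, i.e. 0.000 to 3 decimal places.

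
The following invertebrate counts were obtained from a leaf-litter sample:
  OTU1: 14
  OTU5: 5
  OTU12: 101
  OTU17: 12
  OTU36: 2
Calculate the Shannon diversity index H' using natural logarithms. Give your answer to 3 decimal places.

0.851

Total N = 14+5+101+12+2 = 134, so the proportions are 0.10448, 0.03731, 0.75373, 0.08955, 0.01493 (working shown to 5 dp, full precision carried).
Each pᵢ ln pᵢ term: 0.10448×(-2.25878)=-0.23599, 0.03731×(-3.28840)=-0.12270, 0.75373×(-0.28272)=-0.21309, 0.08955×(-2.41293)=-0.21608, 0.01493×(-4.20469)=-0.06276.
Sum = -0.85063, so H' = 0.851.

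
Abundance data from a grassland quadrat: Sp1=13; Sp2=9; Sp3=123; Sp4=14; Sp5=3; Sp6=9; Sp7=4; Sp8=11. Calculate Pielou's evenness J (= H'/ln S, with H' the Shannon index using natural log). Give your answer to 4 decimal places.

Total N = 13+9+123+14+3+9+4+11 = 186, so the proportions are 0.069892, 0.048387, 0.66129, 0.075269, 0.016129, 0.048387, 0.021505, 0.05914 (working shown to 6 dp, full precision carried).
H' = −Σ pᵢ ln pᵢ = −((-0.185970) + (-0.146541) + (-0.273485) + (-0.194697) + (-0.066567) + (-0.146541) + (-0.082569) + (-0.167239)) = 1.263608.
With S = 8 species, ln S = 2.079442, so J = 1.263608/2.079442 = 0.607667, i.e. 0.6077 to 4 decimal places.

0.6077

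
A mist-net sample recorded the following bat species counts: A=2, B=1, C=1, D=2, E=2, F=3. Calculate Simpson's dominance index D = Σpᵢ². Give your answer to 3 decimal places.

Total N = 2+1+1+2+2+3 = 11, so the proportions are 0.18182, 0.09091, 0.09091, 0.18182, 0.18182, 0.27273 (working shown to 5 dp, full precision carried).
D = 0.18182² + 0.09091² + 0.09091² + 0.18182² + 0.18182² + 0.27273² = 0.03306 + 0.00826 + 0.00826 + 0.03306 + 0.03306 + 0.07438 = 0.19008.
To 3 decimal places, D = 0.190.

0.190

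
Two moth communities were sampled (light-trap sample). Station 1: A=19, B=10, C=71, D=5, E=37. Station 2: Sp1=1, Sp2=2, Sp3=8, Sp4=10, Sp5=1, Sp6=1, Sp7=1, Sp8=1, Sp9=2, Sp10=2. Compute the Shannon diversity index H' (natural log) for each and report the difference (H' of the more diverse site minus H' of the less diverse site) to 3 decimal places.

0.585

Station 1: N=142, proportions 0.133803, 0.070423, 0.5, 0.035211, 0.260563, giving H' = 1.270816 (working shown to 6 dp, full precision carried).
Station 2: N=29, proportions 0.034483, 0.068966, 0.275862, 0.344828, 0.034483, 0.034483, 0.034483, 0.034483, 0.068966, 0.068966, giving H' = 1.856252.
Difference = |1.270816 − 1.856252| = 0.585436, i.e. 0.585 to 3 decimal places.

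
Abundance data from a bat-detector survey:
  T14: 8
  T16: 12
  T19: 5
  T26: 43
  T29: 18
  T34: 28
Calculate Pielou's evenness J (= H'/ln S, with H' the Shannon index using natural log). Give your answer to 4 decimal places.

0.8732

Total N = 8+12+5+43+18+28 = 114, so the proportions are 0.070175, 0.105263, 0.04386, 0.377193, 0.157895, 0.245614 (working shown to 6 dp, full precision carried).
H' = −Σ pᵢ ln pᵢ = −((-0.186439) + (-0.236978) + (-0.137139) + (-0.367763) + (-0.291446) + (-0.344841)) = 1.564605.
With S = 6 species, ln S = 1.791759, so J = 1.564605/1.791759 = 0.873223, i.e. 0.8732 to 4 decimal places.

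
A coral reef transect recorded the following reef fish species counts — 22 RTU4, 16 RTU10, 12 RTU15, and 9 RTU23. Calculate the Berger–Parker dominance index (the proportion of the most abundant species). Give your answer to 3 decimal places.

0.373

Total N = 22+16+12+9 = 59, so the proportions are 0.37288, 0.27119, 0.20339, 0.15254 (working shown to 5 dp, full precision carried).
The largest proportion is 0.37288, i.e. d = 0.373 to 3 decimal places.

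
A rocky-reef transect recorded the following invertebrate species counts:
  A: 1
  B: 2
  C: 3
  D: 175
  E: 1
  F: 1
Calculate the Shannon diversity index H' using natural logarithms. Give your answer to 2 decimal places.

Total N = 1+2+3+175+1+1 = 183, so the proportions are 0.00546, 0.01093, 0.01639, 0.95628, 0.00546, 0.00546 (working shown to 5 dp, full precision carried).
Each pᵢ ln pᵢ term: 0.00546×(-5.20949)=-0.02847, 0.01093×(-4.51634)=-0.04936, 0.01639×(-4.11087)=-0.06739, 0.95628×(-0.04470)=-0.04275, 0.00546×(-5.20949)=-0.02847, 0.00546×(-5.20949)=-0.02847.
Sum = -0.24490, so H' = 0.24.

0.24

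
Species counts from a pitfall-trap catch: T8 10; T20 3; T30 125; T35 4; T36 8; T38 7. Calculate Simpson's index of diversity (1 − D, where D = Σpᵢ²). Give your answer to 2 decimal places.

Total N = 10+3+125+4+8+7 = 157, so the proportions are 0.0637, 0.0191, 0.7962, 0.0255, 0.051, 0.0446 (working shown to 4 dp, full precision carried).
D = 0.0637² + 0.0191² + 0.7962² + 0.0255² + 0.051² + 0.0446² = 0.0041 + 0.0004 + 0.6339 + 0.0006 + 0.0026 + 0.0020 = 0.6436.
So 1 − D = 0.3564, i.e. 0.36 to 2 decimal places.

0.36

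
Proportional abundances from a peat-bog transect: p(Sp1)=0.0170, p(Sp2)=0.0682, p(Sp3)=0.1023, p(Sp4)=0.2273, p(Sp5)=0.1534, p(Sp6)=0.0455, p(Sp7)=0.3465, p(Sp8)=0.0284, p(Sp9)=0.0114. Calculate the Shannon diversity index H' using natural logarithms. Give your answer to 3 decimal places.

Each pᵢ ln pᵢ term (working shown to 5 dp, full precision carried): 0.017×(-4.07454)=-0.06927, 0.0682×(-2.68531)=-0.18314, 0.1023×(-2.27985)=-0.23323, 0.2273×(-1.48148)=-0.33674, 0.1534×(-1.87471)=-0.28758, 0.0455×(-3.09004)=-0.14060, 0.3465×(-1.05987)=-0.36725, 0.0284×(-3.56137)=-0.10114, 0.0114×(-4.47414)=-0.05101.
Sum = -1.76995, so H' = 1.770.

1.770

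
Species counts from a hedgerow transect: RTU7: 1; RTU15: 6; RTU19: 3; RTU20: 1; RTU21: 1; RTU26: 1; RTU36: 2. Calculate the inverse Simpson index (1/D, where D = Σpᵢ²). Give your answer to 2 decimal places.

4.25

Total N = 1+6+3+1+1+1+2 = 15, so the proportions are 0.066667, 0.4, 0.2, 0.066667, 0.066667, 0.066667, 0.133333 (working shown to 6 dp, full precision carried).
D = 0.066667² + 0.4² + 0.2² + 0.066667² + 0.066667² + 0.066667² + 0.133333² = 0.004444 + 0.160000 + 0.040000 + 0.004444 + 0.004444 + 0.004444 + 0.017778 = 0.235556.
So 1/D = 4.2453, i.e. 4.25 to 2 decimal places.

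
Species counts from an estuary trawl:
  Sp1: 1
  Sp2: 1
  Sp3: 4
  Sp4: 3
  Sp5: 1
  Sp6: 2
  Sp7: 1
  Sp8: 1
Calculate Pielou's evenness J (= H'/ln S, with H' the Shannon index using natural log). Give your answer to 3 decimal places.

Total N = 1+1+4+3+1+2+1+1 = 14, so the proportions are 0.07143, 0.07143, 0.28571, 0.21429, 0.07143, 0.14286, 0.07143, 0.07143 (working shown to 5 dp, full precision carried).
H' = −Σ pᵢ ln pᵢ = −((-0.18850) + (-0.18850) + (-0.35793) + (-0.33010) + (-0.18850) + (-0.27799) + (-0.18850) + (-0.18850)) = 1.90854.
With S = 8 species, ln S = 2.07944, so J = 1.90854/2.07944 = 0.91781, i.e. 0.918 to 3 decimal places.

0.918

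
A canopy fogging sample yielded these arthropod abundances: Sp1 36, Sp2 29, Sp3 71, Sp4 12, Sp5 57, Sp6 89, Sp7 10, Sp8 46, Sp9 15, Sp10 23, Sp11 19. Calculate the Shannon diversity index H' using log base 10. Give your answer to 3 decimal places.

Total N = 36+29+71+12+57+89+10+46+15+23+19 = 407, so the proportions are 0.08845, 0.07125, 0.17445, 0.02948, 0.14005, 0.21867, 0.02457, 0.11302, 0.03686, 0.05651, 0.04668 (working shown to 5 dp, full precision carried).
Each pᵢ log₁₀ pᵢ term: 0.08845×(-1.05329)=-0.09317, 0.07125×(-1.14720)=-0.08174, 0.17445×(-0.75834)=-0.13229, 0.02948×(-1.53041)=-0.04512, 0.14005×(-0.85372)=-0.11956, 0.21867×(-0.66020)=-0.14437, 0.02457×(-1.60959)=-0.03955, 0.11302×(-0.94684)=-0.10701, 0.03686×(-1.43350)=-0.05283, 0.05651×(-1.24787)=-0.07052, 0.04668×(-1.33084)=-0.06213.
Sum = -0.94829, so H' = 0.948.

0.948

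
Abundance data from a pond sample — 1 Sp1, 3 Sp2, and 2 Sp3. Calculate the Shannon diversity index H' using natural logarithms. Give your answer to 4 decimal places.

1.0114

Total N = 1+3+2 = 6, so the proportions are 0.166667, 0.5, 0.333333 (working shown to 6 dp, full precision carried).
Each pᵢ ln pᵢ term: 0.166667×(-1.791759)=-0.298627, 0.5×(-0.693147)=-0.346574, 0.333333×(-1.098612)=-0.366204.
Sum = -1.011404, so H' = 1.0114.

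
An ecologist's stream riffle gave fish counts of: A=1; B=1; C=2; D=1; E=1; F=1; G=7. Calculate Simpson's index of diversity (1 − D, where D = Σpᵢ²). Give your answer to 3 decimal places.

Total N = 1+1+2+1+1+1+7 = 14, so the proportions are 0.07143, 0.07143, 0.14286, 0.07143, 0.07143, 0.07143, 0.5 (working shown to 5 dp, full precision carried).
D = 0.07143² + 0.07143² + 0.14286² + 0.07143² + 0.07143² + 0.07143² + 0.5² = 0.00510 + 0.00510 + 0.02041 + 0.00510 + 0.00510 + 0.00510 + 0.25000 = 0.29592.
So 1 − D = 0.70408, i.e. 0.704 to 3 decimal places.

0.704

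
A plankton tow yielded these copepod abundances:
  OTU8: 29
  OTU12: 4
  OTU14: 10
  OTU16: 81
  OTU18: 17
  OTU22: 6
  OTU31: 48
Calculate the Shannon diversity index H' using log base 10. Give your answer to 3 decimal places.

Total N = 29+4+10+81+17+6+48 = 195, so the proportions are 0.14872, 0.02051, 0.05128, 0.41538, 0.08718, 0.03077, 0.24615 (working shown to 5 dp, full precision carried).
Each pᵢ log₁₀ pᵢ term: 0.14872×(-0.82764)=-0.12308, 0.02051×(-1.68797)=-0.03463, 0.05128×(-1.29003)=-0.06616, 0.41538×(-0.38155)=-0.15849, 0.08718×(-1.05959)=-0.09237, 0.03077×(-1.51188)=-0.04652, 0.24615×(-0.60879)=-0.14986.
Sum = -0.67111, so H' = 0.671.

0.671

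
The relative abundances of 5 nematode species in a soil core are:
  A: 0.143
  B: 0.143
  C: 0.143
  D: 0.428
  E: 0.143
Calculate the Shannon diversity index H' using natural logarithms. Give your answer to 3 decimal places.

1.476

Each pᵢ ln pᵢ term (working shown to 5 dp, full precision carried): 0.143×(-1.94491)=-0.27812, 0.143×(-1.94491)=-0.27812, 0.143×(-1.94491)=-0.27812, 0.428×(-0.84863)=-0.36321, 0.143×(-1.94491)=-0.27812.
Sum = -1.47570, so H' = 1.476.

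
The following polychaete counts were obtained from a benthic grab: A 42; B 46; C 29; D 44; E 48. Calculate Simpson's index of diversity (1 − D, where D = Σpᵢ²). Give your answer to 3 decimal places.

0.795

Total N = 42+46+29+44+48 = 209, so the proportions are 0.20096, 0.2201, 0.13876, 0.21053, 0.22967 (working shown to 5 dp, full precision carried).
D = 0.20096² + 0.2201² + 0.13876² + 0.21053² + 0.22967² = 0.04038 + 0.04844 + 0.01925 + 0.04432 + 0.05275 = 0.20515.
So 1 − D = 0.79485, i.e. 0.795 to 3 decimal places.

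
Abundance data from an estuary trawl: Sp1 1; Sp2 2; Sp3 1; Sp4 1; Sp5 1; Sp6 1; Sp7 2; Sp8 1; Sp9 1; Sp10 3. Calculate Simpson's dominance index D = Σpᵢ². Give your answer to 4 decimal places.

Total N = 1+2+1+1+1+1+2+1+1+3 = 14, so the proportions are 0.071429, 0.142857, 0.071429, 0.071429, 0.071429, 0.071429, 0.142857, 0.071429, 0.071429, 0.214286 (working shown to 6 dp, full precision carried).
D = 0.071429² + 0.142857² + 0.071429² + 0.071429² + 0.071429² + 0.071429² + 0.142857² + 0.071429² + 0.071429² + 0.214286² = 0.005102 + 0.020408 + 0.005102 + 0.005102 + 0.005102 + 0.005102 + 0.020408 + 0.005102 + 0.005102 + 0.045918 = 0.122449.
To 4 decimal places, D = 0.1224.

0.1224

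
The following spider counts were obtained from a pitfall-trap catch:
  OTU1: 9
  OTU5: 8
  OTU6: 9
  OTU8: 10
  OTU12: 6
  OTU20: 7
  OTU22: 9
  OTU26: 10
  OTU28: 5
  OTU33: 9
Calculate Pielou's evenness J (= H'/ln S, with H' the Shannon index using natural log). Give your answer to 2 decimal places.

0.99

Total N = 9+8+9+10+6+7+9+10+5+9 = 82, so the proportions are 0.1098, 0.0976, 0.1098, 0.122, 0.0732, 0.0854, 0.1098, 0.122, 0.061, 0.1098 (working shown to 4 dp, full precision carried).
H' = −Σ pᵢ ln pᵢ = −((-0.2425) + (-0.2271) + (-0.2425) + (-0.2566) + (-0.1913) + (-0.2101) + (-0.2425) + (-0.2566) + (-0.1706) + (-0.2425)) = 2.2823.
With S = 10 species, ln S = 2.3026, so J = 2.2823/2.3026 = 0.9912, i.e. 0.99 to 2 decimal places.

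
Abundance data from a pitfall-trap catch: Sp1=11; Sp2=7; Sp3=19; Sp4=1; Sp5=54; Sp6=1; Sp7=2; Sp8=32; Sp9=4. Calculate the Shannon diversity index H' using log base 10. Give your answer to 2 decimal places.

0.69

Total N = 11+7+19+1+54+1+2+32+4 = 131, so the proportions are 0.084, 0.0534, 0.145, 0.0076, 0.4122, 0.0076, 0.0153, 0.2443, 0.0305 (working shown to 4 dp, full precision carried).
Each pᵢ log₁₀ pᵢ term: 0.084×(-1.0759)=-0.0903, 0.0534×(-1.2722)=-0.0680, 0.145×(-0.8385)=-0.1216, 0.0076×(-2.1173)=-0.0162, 0.4122×(-0.3849)=-0.1587, 0.0076×(-2.1173)=-0.0162, 0.0153×(-1.8162)=-0.0277, 0.2443×(-0.6121)=-0.1495, 0.0305×(-1.5152)=-0.0463.
Sum = -0.6944, so H' = 0.69.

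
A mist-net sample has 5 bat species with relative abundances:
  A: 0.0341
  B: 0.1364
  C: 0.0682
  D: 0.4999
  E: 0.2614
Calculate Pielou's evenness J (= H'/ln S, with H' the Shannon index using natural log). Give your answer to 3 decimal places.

0.787

H' = −Σ pᵢ ln pᵢ = −((-0.11521) + (-0.27173) + (-0.18314) + (-0.34660) + (-0.35072)) = 1.26740 (working shown to 5 dp, full precision carried).
With S = 5 species, ln S = 1.60944, so J = 1.26740/1.60944 = 0.78748, i.e. 0.787 to 3 decimal places.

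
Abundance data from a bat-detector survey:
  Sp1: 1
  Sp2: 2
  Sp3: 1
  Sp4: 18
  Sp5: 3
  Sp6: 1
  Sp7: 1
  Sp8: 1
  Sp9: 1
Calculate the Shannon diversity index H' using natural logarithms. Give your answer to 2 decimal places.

1.41

Total N = 1+2+1+18+3+1+1+1+1 = 29, so the proportions are 0.0345, 0.069, 0.0345, 0.6207, 0.1034, 0.0345, 0.0345, 0.0345, 0.0345 (working shown to 4 dp, full precision carried).
Each pᵢ ln pᵢ term: 0.0345×(-3.3673)=-0.1161, 0.069×(-2.6741)=-0.1844, 0.0345×(-3.3673)=-0.1161, 0.6207×(-0.4769)=-0.2960, 0.1034×(-2.2687)=-0.2347, 0.0345×(-3.3673)=-0.1161, 0.0345×(-3.3673)=-0.1161, 0.0345×(-3.3673)=-0.1161, 0.0345×(-3.3673)=-0.1161.
Sum = -1.4118, so H' = 1.41.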